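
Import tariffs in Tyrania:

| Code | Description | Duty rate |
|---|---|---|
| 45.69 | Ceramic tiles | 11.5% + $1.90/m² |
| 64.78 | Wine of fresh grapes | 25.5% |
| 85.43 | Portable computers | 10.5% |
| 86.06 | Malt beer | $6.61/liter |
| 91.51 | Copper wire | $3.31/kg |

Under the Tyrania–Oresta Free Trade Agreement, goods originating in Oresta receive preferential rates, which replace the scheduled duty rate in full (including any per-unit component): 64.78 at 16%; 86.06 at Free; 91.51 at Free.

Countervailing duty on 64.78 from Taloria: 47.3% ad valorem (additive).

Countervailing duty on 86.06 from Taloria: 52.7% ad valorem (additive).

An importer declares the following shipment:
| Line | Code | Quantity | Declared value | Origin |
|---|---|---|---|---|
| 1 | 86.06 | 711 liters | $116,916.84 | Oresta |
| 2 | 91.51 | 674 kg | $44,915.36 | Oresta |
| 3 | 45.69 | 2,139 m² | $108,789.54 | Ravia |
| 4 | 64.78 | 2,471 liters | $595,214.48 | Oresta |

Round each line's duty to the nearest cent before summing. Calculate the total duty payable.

Line 1 (86.06, Oresta, 711 liters, $116,916.84):
Base rate for 86.06 is $6.61/liter.
Origin Oresta qualifies under the Tyrania–Oresta agreement and 86.06 is covered: preferential rate Free applies instead.
The additional-duty order on 86.06 targets Taloria, not Oresta; it does not apply.
Duty = $116,916.84 × 0% = $0.00.
Line 2 (91.51, Oresta, 674 kg, $44,915.36):
Base rate for 91.51 is $3.31/kg.
Origin Oresta qualifies under the Tyrania–Oresta agreement and 91.51 is covered: preferential rate Free applies instead.
Duty = $44,915.36 × 0% = $0.00.
Line 3 (45.69, Ravia, 2,139 m², $108,789.54):
Base rate for 45.69 is 11.5% + $1.90/m².
Duty = $108,789.54 × 11.5% + 2,139 × $1.90 = $16,574.90.
Line 4 (64.78, Oresta, 2,471 liters, $595,214.48):
Base rate for 64.78 is 25.5%.
Origin Oresta qualifies under the Tyrania–Oresta agreement and 64.78 is covered: preferential rate 16% applies instead.
The additional-duty order on 64.78 targets Taloria, not Oresta; it does not apply.
Duty = $595,214.48 × 16% = $95,234.32.
Total = $0.00 + $0.00 + $16,574.90 + $95,234.32 = $111,809.22.

$111,809.22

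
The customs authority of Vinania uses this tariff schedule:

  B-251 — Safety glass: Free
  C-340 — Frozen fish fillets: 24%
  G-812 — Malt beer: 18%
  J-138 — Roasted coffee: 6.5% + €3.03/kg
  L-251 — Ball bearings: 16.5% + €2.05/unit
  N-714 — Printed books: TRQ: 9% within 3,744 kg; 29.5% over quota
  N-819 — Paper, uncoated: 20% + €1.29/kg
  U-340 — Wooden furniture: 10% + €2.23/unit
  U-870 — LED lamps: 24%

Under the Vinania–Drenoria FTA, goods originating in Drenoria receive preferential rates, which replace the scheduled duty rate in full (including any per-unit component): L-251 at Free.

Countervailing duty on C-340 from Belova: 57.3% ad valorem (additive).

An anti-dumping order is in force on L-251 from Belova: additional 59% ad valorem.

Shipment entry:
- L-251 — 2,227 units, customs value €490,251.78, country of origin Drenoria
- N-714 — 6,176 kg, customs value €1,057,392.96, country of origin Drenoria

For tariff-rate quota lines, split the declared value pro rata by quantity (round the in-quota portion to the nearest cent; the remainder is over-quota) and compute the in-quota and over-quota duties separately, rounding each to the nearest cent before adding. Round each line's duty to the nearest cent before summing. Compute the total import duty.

Line 1 (L-251, Drenoria, 2,227 units, €490,251.78):
Base rate for L-251 is 16.5% + €2.05/unit.
Origin Drenoria qualifies under the Vinania–Drenoria agreement and L-251 is covered: preferential rate Free applies instead.
The additional-duty order on L-251 targets Belova, not Drenoria; it does not apply.
Duty = €490,251.78 × 0% = €0.00.
Line 2 (N-714, Drenoria, 6,176 kg, €1,057,392.96):
Code N-714 is under a tariff-rate quota (threshold 3,744 kg). In-quota: 3,744 kg at 9%; over-quota: 2,432 kg at 29.5%.
Pro-rata value split: in-quota = €1,057,392.96 × 3,744/6,176 = €641,010.24; over-quota = €1,057,392.96 − €641,010.24 = €416,382.72.
In-quota duty = €641,010.24 × 9% = €57,690.92. Over-quota duty = €416,382.72 × 29.5% = €122,832.90.
Line duty = €57,690.92 + €122,832.90 = €180,523.82.
Total = €0.00 + €180,523.82 = €180,523.82.

€180,523.82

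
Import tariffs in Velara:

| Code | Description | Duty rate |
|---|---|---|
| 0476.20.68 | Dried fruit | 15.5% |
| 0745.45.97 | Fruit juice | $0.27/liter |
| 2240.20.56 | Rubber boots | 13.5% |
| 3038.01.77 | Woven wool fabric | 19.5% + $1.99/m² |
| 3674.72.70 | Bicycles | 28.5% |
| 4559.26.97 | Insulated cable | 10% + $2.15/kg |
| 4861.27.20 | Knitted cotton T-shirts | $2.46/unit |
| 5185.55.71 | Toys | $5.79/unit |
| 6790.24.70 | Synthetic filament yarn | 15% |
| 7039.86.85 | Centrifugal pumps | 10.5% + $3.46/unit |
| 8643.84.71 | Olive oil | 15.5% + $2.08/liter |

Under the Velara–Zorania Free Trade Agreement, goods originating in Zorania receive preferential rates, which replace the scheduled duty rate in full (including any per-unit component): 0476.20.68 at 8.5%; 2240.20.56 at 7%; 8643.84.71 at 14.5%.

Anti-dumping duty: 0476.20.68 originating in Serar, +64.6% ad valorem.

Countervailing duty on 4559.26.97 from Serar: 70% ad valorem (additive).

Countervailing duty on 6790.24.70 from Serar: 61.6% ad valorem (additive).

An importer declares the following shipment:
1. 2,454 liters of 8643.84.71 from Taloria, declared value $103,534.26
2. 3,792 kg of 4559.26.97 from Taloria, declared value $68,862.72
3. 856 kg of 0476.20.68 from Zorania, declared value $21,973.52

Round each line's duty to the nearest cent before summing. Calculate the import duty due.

Line 1 (8643.84.71, Taloria, 2,454 liters, $103,534.26):
Base rate for 8643.84.71 is 15.5% + $2.08/liter.
8643.84.71 has an FTA preferential rate, but origin Taloria is not Zorania; base rate stands.
Duty = $103,534.26 × 15.5% + 2,454 × $2.08 = $21,152.13.
Line 2 (4559.26.97, Taloria, 3,792 kg, $68,862.72):
Base rate for 4559.26.97 is 10% + $2.15/kg.
The additional-duty order on 4559.26.97 targets Serar, not Taloria; it does not apply.
Duty = $68,862.72 × 10% + 3,792 × $2.15 = $15,039.07.
Line 3 (0476.20.68, Zorania, 856 kg, $21,973.52):
Base rate for 0476.20.68 is 15.5%.
Origin Zorania qualifies under the Velara–Zorania agreement and 0476.20.68 is covered: preferential rate 8.5% applies instead.
The additional-duty order on 0476.20.68 targets Serar, not Zorania; it does not apply.
Duty = $21,973.52 × 8.5% = $1,867.75.
Total = $21,152.13 + $15,039.07 + $1,867.75 = $38,058.95.

$38,058.95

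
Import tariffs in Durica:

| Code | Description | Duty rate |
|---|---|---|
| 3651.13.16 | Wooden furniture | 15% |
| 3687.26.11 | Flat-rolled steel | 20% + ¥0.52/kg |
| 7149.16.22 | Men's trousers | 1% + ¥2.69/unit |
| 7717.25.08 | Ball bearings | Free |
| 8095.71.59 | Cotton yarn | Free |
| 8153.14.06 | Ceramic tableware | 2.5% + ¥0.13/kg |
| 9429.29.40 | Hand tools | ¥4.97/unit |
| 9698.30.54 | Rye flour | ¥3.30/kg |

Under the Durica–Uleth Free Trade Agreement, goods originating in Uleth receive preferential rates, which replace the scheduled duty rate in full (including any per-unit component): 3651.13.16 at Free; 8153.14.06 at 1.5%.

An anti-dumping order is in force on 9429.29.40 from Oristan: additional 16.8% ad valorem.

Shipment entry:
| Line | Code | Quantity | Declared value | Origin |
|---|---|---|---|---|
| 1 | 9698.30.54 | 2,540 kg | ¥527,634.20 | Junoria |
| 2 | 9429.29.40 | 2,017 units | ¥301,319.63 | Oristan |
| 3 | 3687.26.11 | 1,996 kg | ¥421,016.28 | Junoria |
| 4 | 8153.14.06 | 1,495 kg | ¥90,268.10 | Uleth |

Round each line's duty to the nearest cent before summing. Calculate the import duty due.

Line 1 (9698.30.54, Junoria, 2,540 kg, ¥527,634.20):
Base rate for 9698.30.54 is ¥3.30/kg.
Duty = 2,540 × ¥3.30 = ¥8,382.00.
Line 2 (9429.29.40, Oristan, 2,017 units, ¥301,319.63):
Base rate for 9429.29.40 is ¥4.97/unit.
Additional duty on 9429.29.40 from Oristan: +16.8% ad valorem. Applied ad valorem rate = 16.8%.
Duty = ¥301,319.63 × 16.8% + 2,017 × ¥4.97 = ¥60,646.19.
Line 3 (3687.26.11, Junoria, 1,996 kg, ¥421,016.28):
Base rate for 3687.26.11 is 20% + ¥0.52/kg.
Duty = ¥421,016.28 × 20% + 1,996 × ¥0.52 = ¥85,241.18.
Line 4 (8153.14.06, Uleth, 1,495 kg, ¥90,268.10):
Base rate for 8153.14.06 is 2.5% + ¥0.13/kg.
Origin Uleth qualifies under the Durica–Uleth agreement and 8153.14.06 is covered: preferential rate 1.5% applies instead.
Duty = ¥90,268.10 × 1.5% = ¥1,354.02.
Total = ¥8,382.00 + ¥60,646.19 + ¥85,241.18 + ¥1,354.02 = ¥155,623.39.

¥155,623.39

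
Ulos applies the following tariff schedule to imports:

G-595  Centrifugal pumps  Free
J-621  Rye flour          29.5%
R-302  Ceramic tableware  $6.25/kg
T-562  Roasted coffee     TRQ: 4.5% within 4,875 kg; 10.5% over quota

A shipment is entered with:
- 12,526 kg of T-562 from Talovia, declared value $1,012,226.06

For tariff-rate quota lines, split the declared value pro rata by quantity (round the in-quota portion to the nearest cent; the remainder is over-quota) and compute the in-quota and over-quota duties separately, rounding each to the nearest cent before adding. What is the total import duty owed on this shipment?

Line 1 (T-562, Talovia, 12,526 kg, $1,012,226.06):
Code T-562 is under a tariff-rate quota (threshold 4,875 kg). In-quota: 4,875 kg at 4.5%; over-quota: 7,651 kg at 10.5%.
Pro-rata value split: in-quota = $1,012,226.06 × 4,875/12,526 = $393,948.75; over-quota = $1,012,226.06 − $393,948.75 = $618,277.31.
In-quota duty = $393,948.75 × 4.5% = $17,727.69. Over-quota duty = $618,277.31 × 10.5% = $64,919.12.
Line duty = $17,727.69 + $64,919.12 = $82,646.81.

$82,646.81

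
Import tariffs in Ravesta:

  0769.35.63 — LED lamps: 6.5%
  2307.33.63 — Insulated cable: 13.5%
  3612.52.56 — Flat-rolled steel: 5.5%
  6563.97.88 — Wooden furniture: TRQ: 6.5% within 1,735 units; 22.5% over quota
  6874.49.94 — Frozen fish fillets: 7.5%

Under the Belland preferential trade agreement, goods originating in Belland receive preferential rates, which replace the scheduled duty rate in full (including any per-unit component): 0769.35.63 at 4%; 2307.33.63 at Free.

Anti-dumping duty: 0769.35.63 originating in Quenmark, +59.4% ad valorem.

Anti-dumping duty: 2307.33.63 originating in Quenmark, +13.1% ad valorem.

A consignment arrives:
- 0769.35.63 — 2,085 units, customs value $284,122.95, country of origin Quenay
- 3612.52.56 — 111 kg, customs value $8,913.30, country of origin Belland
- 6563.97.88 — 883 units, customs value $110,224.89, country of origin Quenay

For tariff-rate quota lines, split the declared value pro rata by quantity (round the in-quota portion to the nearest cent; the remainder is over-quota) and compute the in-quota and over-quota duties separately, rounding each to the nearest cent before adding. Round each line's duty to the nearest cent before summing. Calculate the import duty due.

$26,122.84

Line 1 (0769.35.63, Quenay, 2,085 units, $284,122.95):
Base rate for 0769.35.63 is 6.5%.
0769.35.63 has an FTA preferential rate, but origin Quenay is not Belland; base rate stands.
The additional-duty order on 0769.35.63 targets Quenmark, not Quenay; it does not apply.
Duty = $284,122.95 × 6.5% = $18,467.99.
Line 2 (3612.52.56, Belland, 111 kg, $8,913.30):
Base rate for 3612.52.56 is 5.5%.
Origin Belland is the FTA partner but 3612.52.56 is not on the preference list; base rate stands.
Duty = $8,913.30 × 5.5% = $490.23.
Line 3 (6563.97.88, Quenay, 883 units, $110,224.89):
Code 6563.97.88 is under a tariff-rate quota (threshold 1,735 units). Quantity 883 units is within the quota, so the in-quota rate 6.5% applies to the full value.
Duty = $110,224.89 × 6.5% = $7,164.62.
Total = $18,467.99 + $490.23 + $7,164.62 = $26,122.84.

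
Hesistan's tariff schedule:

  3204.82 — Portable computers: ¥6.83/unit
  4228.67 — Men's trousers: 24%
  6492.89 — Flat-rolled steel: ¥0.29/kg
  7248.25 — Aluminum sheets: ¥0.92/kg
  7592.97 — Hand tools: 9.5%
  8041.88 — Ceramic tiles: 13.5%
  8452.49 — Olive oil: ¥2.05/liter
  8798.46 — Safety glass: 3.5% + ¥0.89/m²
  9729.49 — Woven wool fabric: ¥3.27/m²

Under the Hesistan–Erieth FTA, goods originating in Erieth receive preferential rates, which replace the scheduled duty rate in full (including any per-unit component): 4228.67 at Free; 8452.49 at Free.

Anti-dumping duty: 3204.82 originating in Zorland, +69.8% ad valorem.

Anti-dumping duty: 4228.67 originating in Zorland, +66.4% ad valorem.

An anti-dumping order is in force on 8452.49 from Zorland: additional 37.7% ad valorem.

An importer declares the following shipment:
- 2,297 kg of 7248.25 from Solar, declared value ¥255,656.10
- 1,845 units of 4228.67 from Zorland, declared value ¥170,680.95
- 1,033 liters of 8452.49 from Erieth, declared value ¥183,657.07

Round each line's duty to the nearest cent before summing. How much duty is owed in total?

¥156,408.82

Line 1 (7248.25, Solar, 2,297 kg, ¥255,656.10):
Base rate for 7248.25 is ¥0.92/kg.
Duty = 2,297 × ¥0.92 = ¥2,113.24.
Line 2 (4228.67, Zorland, 1,845 units, ¥170,680.95):
Base rate for 4228.67 is 24%.
4228.67 has an FTA preferential rate, but origin Zorland is not Erieth; base rate stands.
Additional duty on 4228.67 from Zorland: +66.4%. Applied ad valorem rate: 24% + 66.4% = 90.4%.
Duty = ¥170,680.95 × 90.4% = ¥154,295.58.
Line 3 (8452.49, Erieth, 1,033 liters, ¥183,657.07):
Base rate for 8452.49 is ¥2.05/liter.
Origin Erieth qualifies under the Hesistan–Erieth agreement and 8452.49 is covered: preferential rate Free applies instead.
The additional-duty order on 8452.49 targets Zorland, not Erieth; it does not apply.
Duty = ¥183,657.07 × 0% = ¥0.00.
Total = ¥2,113.24 + ¥154,295.58 + ¥0.00 = ¥156,408.82.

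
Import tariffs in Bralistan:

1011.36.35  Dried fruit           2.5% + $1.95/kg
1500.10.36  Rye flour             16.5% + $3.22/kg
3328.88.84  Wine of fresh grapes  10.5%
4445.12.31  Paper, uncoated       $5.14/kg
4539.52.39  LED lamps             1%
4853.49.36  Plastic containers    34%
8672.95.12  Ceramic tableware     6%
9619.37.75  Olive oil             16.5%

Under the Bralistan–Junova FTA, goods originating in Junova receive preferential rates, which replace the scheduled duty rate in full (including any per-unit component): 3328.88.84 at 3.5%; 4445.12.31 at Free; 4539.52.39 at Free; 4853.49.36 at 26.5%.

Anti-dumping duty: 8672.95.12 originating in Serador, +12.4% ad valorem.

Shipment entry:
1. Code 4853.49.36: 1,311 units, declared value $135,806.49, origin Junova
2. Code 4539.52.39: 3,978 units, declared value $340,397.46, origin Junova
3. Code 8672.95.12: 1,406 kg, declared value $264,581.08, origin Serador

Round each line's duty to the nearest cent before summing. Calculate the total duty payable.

Line 1 (4853.49.36, Junova, 1,311 units, $135,806.49):
Base rate for 4853.49.36 is 34%.
Origin Junova qualifies under the Bralistan–Junova agreement and 4853.49.36 is covered: preferential rate 26.5% applies instead.
Duty = $135,806.49 × 26.5% = $35,988.72.
Line 2 (4539.52.39, Junova, 3,978 units, $340,397.46):
Base rate for 4539.52.39 is 1%.
Origin Junova qualifies under the Bralistan–Junova agreement and 4539.52.39 is covered: preferential rate Free applies instead.
Duty = $340,397.46 × 0% = $0.00.
Line 3 (8672.95.12, Serador, 1,406 kg, $264,581.08):
Base rate for 8672.95.12 is 6%.
Additional duty on 8672.95.12 from Serador: +12.4%. Applied ad valorem rate: 6% + 12.4% = 18.4%.
Duty = $264,581.08 × 18.4% = $48,682.92.
Total = $35,988.72 + $0.00 + $48,682.92 = $84,671.64.

$84,671.64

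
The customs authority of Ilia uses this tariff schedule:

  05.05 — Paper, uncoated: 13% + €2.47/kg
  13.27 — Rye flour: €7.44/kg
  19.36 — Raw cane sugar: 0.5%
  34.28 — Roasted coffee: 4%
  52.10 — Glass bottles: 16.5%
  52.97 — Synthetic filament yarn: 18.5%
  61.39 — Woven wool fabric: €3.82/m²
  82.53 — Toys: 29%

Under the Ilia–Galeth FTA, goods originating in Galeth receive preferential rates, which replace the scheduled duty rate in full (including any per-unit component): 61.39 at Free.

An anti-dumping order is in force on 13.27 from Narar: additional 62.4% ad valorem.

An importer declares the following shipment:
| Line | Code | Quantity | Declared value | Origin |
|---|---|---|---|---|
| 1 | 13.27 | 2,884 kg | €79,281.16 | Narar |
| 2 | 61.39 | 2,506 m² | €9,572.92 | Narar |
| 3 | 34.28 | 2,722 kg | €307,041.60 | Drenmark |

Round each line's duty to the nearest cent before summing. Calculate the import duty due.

Line 1 (13.27, Narar, 2,884 kg, €79,281.16):
Base rate for 13.27 is €7.44/kg.
Additional duty on 13.27 from Narar: +62.4% ad valorem. Applied ad valorem rate = 62.4%.
Duty = €79,281.16 × 62.4% + 2,884 × €7.44 = €70,928.40.
Line 2 (61.39, Narar, 2,506 m², €9,572.92):
Base rate for 61.39 is €3.82/m².
61.39 has an FTA preferential rate, but origin Narar is not Galeth; base rate stands.
Duty = 2,506 × €3.82 = €9,572.92.
Line 3 (34.28, Drenmark, 2,722 kg, €307,041.60):
Base rate for 34.28 is 4%.
Duty = €307,041.60 × 4% = €12,281.66.
Total = €70,928.40 + €9,572.92 + €12,281.66 = €92,782.98.

€92,782.98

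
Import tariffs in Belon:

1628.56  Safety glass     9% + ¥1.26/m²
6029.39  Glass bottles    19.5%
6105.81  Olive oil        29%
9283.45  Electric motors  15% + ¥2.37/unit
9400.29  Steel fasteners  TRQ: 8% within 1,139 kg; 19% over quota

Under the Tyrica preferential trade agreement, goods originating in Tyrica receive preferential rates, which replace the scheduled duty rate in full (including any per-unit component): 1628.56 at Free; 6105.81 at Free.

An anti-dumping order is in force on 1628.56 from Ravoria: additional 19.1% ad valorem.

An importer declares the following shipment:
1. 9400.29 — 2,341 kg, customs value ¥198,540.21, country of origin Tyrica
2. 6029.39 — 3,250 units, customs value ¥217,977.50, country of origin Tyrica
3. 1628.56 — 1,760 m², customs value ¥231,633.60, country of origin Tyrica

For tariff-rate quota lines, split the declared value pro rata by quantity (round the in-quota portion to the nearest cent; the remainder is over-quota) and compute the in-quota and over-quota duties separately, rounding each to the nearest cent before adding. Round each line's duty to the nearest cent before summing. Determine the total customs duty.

Line 1 (9400.29, Tyrica, 2,341 kg, ¥198,540.21):
Code 9400.29 is under a tariff-rate quota (threshold 1,139 kg). In-quota: 1,139 kg at 8%; over-quota: 1,202 kg at 19%.
Pro-rata value split: in-quota = ¥198,540.21 × 1,139/2,341 = ¥96,598.59; over-quota = ¥198,540.21 − ¥96,598.59 = ¥101,941.62.
In-quota duty = ¥96,598.59 × 8% = ¥7,727.89. Over-quota duty = ¥101,941.62 × 19% = ¥19,368.91.
Line duty = ¥7,727.89 + ¥19,368.91 = ¥27,096.80.
Line 2 (6029.39, Tyrica, 3,250 units, ¥217,977.50):
Base rate for 6029.39 is 19.5%.
Origin Tyrica is the FTA partner but 6029.39 is not on the preference list; base rate stands.
Duty = ¥217,977.50 × 19.5% = ¥42,505.61.
Line 3 (1628.56, Tyrica, 1,760 m², ¥231,633.60):
Base rate for 1628.56 is 9% + ¥1.26/m².
Origin Tyrica qualifies under the Belon–Tyrica agreement and 1628.56 is covered: preferential rate Free applies instead.
The additional-duty order on 1628.56 targets Ravoria, not Tyrica; it does not apply.
Duty = ¥231,633.60 × 0% = ¥0.00.
Total = ¥27,096.80 + ¥42,505.61 + ¥0.00 = ¥69,602.41.

¥69,602.41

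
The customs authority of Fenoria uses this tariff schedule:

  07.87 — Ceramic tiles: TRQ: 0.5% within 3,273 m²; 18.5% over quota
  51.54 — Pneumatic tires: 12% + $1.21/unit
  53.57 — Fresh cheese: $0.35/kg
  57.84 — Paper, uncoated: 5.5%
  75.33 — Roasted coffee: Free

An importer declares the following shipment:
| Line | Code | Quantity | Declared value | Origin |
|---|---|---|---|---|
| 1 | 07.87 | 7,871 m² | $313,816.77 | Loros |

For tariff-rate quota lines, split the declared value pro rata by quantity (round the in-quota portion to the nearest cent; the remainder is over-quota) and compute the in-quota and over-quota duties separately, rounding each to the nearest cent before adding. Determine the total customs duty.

$34,567.09

Line 1 (07.87, Loros, 7,871 m², $313,816.77):
Code 07.87 is under a tariff-rate quota (threshold 3,273 m²). In-quota: 3,273 m² at 0.5%; over-quota: 4,598 m² at 18.5%.
Pro-rata value split: in-quota = $313,816.77 × 3,273/7,871 = $130,494.51; over-quota = $313,816.77 − $130,494.51 = $183,322.26.
In-quota duty = $130,494.51 × 0.5% = $652.47. Over-quota duty = $183,322.26 × 18.5% = $33,914.62.
Line duty = $652.47 + $33,914.62 = $34,567.09.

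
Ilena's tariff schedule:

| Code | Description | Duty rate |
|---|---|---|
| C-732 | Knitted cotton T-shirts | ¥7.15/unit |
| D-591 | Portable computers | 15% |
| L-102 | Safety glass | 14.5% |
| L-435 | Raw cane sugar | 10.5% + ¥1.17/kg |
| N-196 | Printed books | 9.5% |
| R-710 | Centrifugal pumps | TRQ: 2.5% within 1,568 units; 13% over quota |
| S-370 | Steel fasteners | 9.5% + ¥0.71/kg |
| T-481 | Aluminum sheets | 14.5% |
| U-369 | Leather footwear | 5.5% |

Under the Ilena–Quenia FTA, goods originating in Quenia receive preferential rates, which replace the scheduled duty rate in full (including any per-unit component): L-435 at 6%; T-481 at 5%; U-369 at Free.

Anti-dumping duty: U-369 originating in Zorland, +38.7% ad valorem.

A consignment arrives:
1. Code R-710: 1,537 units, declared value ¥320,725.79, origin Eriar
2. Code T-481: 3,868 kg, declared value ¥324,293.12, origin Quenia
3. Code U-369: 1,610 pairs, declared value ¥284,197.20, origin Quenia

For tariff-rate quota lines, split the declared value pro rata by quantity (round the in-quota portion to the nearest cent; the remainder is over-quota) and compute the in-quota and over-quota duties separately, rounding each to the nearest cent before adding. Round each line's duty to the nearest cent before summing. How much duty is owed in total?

Line 1 (R-710, Eriar, 1,537 units, ¥320,725.79):
Code R-710 is under a tariff-rate quota (threshold 1,568 units). Quantity 1,537 units is within the quota, so the in-quota rate 2.5% applies to the full value.
Duty = ¥320,725.79 × 2.5% = ¥8,018.14.
Line 2 (T-481, Quenia, 3,868 kg, ¥324,293.12):
Base rate for T-481 is 14.5%.
Origin Quenia qualifies under the Ilena–Quenia agreement and T-481 is covered: preferential rate 5% applies instead.
Duty = ¥324,293.12 × 5% = ¥16,214.66.
Line 3 (U-369, Quenia, 1,610 pairs, ¥284,197.20):
Base rate for U-369 is 5.5%.
Origin Quenia qualifies under the Ilena–Quenia agreement and U-369 is covered: preferential rate Free applies instead.
The additional-duty order on U-369 targets Zorland, not Quenia; it does not apply.
Duty = ¥284,197.20 × 0% = ¥0.00.
Total = ¥8,018.14 + ¥16,214.66 + ¥0.00 = ¥24,232.80.

¥24,232.80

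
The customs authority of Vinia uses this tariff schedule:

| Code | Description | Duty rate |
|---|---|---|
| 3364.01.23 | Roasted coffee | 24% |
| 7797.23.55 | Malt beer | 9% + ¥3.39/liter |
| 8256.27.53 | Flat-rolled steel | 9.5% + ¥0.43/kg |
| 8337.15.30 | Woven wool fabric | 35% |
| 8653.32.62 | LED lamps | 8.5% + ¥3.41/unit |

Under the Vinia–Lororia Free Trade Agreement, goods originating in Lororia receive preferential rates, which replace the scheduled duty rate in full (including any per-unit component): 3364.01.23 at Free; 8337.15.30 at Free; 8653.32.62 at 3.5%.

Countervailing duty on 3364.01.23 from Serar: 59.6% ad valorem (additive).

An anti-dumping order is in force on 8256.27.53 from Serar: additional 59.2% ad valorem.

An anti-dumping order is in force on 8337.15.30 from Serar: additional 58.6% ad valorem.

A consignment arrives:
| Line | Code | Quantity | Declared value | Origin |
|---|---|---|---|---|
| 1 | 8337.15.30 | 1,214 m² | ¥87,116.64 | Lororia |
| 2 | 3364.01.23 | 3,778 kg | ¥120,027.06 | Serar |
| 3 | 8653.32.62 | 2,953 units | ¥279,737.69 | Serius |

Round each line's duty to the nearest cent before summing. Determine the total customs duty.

Line 1 (8337.15.30, Lororia, 1,214 m², ¥87,116.64):
Base rate for 8337.15.30 is 35%.
Origin Lororia qualifies under the Vinia–Lororia agreement and 8337.15.30 is covered: preferential rate Free applies instead.
The additional-duty order on 8337.15.30 targets Serar, not Lororia; it does not apply.
Duty = ¥87,116.64 × 0% = ¥0.00.
Line 2 (3364.01.23, Serar, 3,778 kg, ¥120,027.06):
Base rate for 3364.01.23 is 24%.
3364.01.23 has an FTA preferential rate, but origin Serar is not Lororia; base rate stands.
Additional duty on 3364.01.23 from Serar: +59.6%. Applied ad valorem rate: 24% + 59.6% = 83.6%.
Duty = ¥120,027.06 × 83.6% = ¥100,342.62.
Line 3 (8653.32.62, Serius, 2,953 units, ¥279,737.69):
Base rate for 8653.32.62 is 8.5% + ¥3.41/unit.
8653.32.62 has an FTA preferential rate, but origin Serius is not Lororia; base rate stands.
Duty = ¥279,737.69 × 8.5% + 2,953 × ¥3.41 = ¥33,847.43.
Total = ¥0.00 + ¥100,342.62 + ¥33,847.43 = ¥134,190.05.

¥134,190.05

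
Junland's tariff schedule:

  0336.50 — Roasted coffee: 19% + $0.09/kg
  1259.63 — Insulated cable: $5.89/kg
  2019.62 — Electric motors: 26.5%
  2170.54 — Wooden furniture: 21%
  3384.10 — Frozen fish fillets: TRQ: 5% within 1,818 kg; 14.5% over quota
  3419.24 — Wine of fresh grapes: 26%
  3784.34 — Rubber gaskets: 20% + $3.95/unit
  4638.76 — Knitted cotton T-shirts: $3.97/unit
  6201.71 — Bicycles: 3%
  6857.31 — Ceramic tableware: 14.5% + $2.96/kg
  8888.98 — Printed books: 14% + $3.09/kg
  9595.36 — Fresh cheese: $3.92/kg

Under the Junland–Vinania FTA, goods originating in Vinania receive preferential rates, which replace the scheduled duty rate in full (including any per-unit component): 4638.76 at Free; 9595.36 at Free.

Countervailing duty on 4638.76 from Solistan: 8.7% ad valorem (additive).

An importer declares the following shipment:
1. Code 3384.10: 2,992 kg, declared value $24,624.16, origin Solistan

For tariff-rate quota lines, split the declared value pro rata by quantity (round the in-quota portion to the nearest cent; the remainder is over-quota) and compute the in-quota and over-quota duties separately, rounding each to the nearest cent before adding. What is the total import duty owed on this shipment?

$2,149.10

Line 1 (3384.10, Solistan, 2,992 kg, $24,624.16):
Code 3384.10 is under a tariff-rate quota (threshold 1,818 kg). In-quota: 1,818 kg at 5%; over-quota: 1,174 kg at 14.5%.
Pro-rata value split: in-quota = $24,624.16 × 1,818/2,992 = $14,962.14; over-quota = $24,624.16 − $14,962.14 = $9,662.02.
In-quota duty = $14,962.14 × 5% = $748.11. Over-quota duty = $9,662.02 × 14.5% = $1,400.99.
Line duty = $748.11 + $1,400.99 = $2,149.10.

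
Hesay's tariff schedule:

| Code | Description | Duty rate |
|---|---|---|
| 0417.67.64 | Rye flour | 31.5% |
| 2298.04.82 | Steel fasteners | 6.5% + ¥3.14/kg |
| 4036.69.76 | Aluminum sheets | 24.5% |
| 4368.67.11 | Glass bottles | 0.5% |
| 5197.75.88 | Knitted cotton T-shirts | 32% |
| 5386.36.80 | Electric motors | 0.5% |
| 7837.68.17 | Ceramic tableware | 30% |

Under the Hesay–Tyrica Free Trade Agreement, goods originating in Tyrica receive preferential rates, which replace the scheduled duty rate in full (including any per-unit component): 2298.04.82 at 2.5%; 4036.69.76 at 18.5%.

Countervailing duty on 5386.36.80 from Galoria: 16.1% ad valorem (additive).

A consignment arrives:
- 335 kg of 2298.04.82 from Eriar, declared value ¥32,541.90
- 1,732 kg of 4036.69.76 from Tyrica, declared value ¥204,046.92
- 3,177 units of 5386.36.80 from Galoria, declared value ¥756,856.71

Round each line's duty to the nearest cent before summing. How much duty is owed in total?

¥166,554.01

Line 1 (2298.04.82, Eriar, 335 kg, ¥32,541.90):
Base rate for 2298.04.82 is 6.5% + ¥3.14/kg.
2298.04.82 has an FTA preferential rate, but origin Eriar is not Tyrica; base rate stands.
Duty = ¥32,541.90 × 6.5% + 335 × ¥3.14 = ¥3,167.12.
Line 2 (4036.69.76, Tyrica, 1,732 kg, ¥204,046.92):
Base rate for 4036.69.76 is 24.5%.
Origin Tyrica qualifies under the Hesay–Tyrica agreement and 4036.69.76 is covered: preferential rate 18.5% applies instead.
Duty = ¥204,046.92 × 18.5% = ¥37,748.68.
Line 3 (5386.36.80, Galoria, 3,177 units, ¥756,856.71):
Base rate for 5386.36.80 is 0.5%.
Additional duty on 5386.36.80 from Galoria: +16.1%. Applied ad valorem rate: 0.5% + 16.1% = 16.6%.
Duty = ¥756,856.71 × 16.6% = ¥125,638.21.
Total = ¥3,167.12 + ¥37,748.68 + ¥125,638.21 = ¥166,554.01.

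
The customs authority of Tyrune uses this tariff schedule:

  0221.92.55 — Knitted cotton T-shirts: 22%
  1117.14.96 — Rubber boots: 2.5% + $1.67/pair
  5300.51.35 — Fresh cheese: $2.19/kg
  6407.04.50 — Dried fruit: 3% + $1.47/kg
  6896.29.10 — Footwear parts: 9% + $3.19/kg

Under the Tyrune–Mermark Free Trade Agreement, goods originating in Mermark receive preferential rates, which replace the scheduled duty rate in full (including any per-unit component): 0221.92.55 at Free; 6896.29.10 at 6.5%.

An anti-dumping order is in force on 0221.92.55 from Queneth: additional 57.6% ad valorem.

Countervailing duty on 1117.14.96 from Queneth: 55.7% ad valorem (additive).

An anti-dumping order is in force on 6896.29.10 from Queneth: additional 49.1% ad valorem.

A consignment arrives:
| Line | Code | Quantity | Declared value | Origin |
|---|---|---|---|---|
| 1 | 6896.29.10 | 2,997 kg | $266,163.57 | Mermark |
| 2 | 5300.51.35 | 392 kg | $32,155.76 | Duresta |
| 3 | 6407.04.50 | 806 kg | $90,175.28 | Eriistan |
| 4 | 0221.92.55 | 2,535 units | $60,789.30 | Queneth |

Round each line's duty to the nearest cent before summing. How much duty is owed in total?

Line 1 (6896.29.10, Mermark, 2,997 kg, $266,163.57):
Base rate for 6896.29.10 is 9% + $3.19/kg.
Origin Mermark qualifies under the Tyrune–Mermark agreement and 6896.29.10 is covered: preferential rate 6.5% applies instead.
The additional-duty order on 6896.29.10 targets Queneth, not Mermark; it does not apply.
Duty = $266,163.57 × 6.5% = $17,300.63.
Line 2 (5300.51.35, Duresta, 392 kg, $32,155.76):
Base rate for 5300.51.35 is $2.19/kg.
Duty = 392 × $2.19 = $858.48.
Line 3 (6407.04.50, Eriistan, 806 kg, $90,175.28):
Base rate for 6407.04.50 is 3% + $1.47/kg.
Duty = $90,175.28 × 3% + 806 × $1.47 = $3,890.08.
Line 4 (0221.92.55, Queneth, 2,535 units, $60,789.30):
Base rate for 0221.92.55 is 22%.
0221.92.55 has an FTA preferential rate, but origin Queneth is not Mermark; base rate stands.
Additional duty on 0221.92.55 from Queneth: +57.6%. Applied ad valorem rate: 22% + 57.6% = 79.6%.
Duty = $60,789.30 × 79.6% = $48,388.28.
Total = $17,300.63 + $858.48 + $3,890.08 + $48,388.28 = $70,437.47.

$70,437.47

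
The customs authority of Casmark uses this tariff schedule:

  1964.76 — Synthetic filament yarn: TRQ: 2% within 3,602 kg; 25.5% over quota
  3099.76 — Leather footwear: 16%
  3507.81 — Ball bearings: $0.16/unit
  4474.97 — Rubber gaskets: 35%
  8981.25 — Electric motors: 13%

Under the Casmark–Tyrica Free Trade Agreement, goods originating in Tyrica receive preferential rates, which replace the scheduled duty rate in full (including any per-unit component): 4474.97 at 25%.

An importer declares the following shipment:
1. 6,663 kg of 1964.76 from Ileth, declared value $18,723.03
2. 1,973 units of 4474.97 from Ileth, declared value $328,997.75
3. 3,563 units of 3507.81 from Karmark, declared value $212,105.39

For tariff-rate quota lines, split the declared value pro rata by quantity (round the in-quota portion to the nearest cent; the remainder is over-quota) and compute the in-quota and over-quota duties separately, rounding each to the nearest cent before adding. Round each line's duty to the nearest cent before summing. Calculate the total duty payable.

$118,115.08

Line 1 (1964.76, Ileth, 6,663 kg, $18,723.03):
Code 1964.76 is under a tariff-rate quota (threshold 3,602 kg). In-quota: 3,602 kg at 2%; over-quota: 3,061 kg at 25.5%.
Pro-rata value split: in-quota = $18,723.03 × 3,602/6,663 = $10,121.62; over-quota = $18,723.03 − $10,121.62 = $8,601.41.
In-quota duty = $10,121.62 × 2% = $202.43. Over-quota duty = $8,601.41 × 25.5% = $2,193.36.
Line duty = $202.43 + $2,193.36 = $2,395.79.
Line 2 (4474.97, Ileth, 1,973 units, $328,997.75):
Base rate for 4474.97 is 35%.
4474.97 has an FTA preferential rate, but origin Ileth is not Tyrica; base rate stands.
Duty = $328,997.75 × 35% = $115,149.21.
Line 3 (3507.81, Karmark, 3,563 units, $212,105.39):
Base rate for 3507.81 is $0.16/unit.
Duty = 3,563 × $0.16 = $570.08.
Total = $2,395.79 + $115,149.21 + $570.08 = $118,115.08.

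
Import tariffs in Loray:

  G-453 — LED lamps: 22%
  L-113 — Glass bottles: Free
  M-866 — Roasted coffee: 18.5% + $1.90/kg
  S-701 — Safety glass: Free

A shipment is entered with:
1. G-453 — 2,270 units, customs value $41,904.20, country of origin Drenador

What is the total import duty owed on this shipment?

$9,218.92

Line 1 (G-453, Drenador, 2,270 units, $41,904.20):
Base rate for G-453 is 22%.
Duty = $41,904.20 × 22% = $9,218.92.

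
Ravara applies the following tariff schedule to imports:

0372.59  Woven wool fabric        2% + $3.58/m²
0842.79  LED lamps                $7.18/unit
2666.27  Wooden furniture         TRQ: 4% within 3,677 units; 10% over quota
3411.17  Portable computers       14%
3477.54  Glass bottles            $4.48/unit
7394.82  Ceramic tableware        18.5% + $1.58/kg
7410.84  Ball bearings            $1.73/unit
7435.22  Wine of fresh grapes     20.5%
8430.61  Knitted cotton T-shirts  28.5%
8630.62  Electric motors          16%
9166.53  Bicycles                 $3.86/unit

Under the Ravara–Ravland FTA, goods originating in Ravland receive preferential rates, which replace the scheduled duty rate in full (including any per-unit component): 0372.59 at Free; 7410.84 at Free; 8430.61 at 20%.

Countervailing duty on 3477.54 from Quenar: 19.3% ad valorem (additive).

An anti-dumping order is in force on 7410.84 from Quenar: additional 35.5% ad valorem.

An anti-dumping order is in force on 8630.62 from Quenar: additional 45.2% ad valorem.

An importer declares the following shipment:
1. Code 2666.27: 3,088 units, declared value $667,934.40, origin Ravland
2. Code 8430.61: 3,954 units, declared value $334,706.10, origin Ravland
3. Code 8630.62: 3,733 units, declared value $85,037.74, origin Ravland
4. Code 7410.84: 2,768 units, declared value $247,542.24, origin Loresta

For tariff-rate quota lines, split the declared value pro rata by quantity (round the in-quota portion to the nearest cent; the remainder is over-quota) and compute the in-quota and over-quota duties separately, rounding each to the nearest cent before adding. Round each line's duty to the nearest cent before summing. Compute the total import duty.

$112,053.28

Line 1 (2666.27, Ravland, 3,088 units, $667,934.40):
Code 2666.27 is under a tariff-rate quota (threshold 3,677 units). Quantity 3,088 units is within the quota, so the in-quota rate 4% applies to the full value.
Duty = $667,934.40 × 4% = $26,717.38.
Line 2 (8430.61, Ravland, 3,954 units, $334,706.10):
Base rate for 8430.61 is 28.5%.
Origin Ravland qualifies under the Ravara–Ravland agreement and 8430.61 is covered: preferential rate 20% applies instead.
Duty = $334,706.10 × 20% = $66,941.22.
Line 3 (8630.62, Ravland, 3,733 units, $85,037.74):
Base rate for 8630.62 is 16%.
Origin Ravland is the FTA partner but 8630.62 is not on the preference list; base rate stands.
The additional-duty order on 8630.62 targets Quenar, not Ravland; it does not apply.
Duty = $85,037.74 × 16% = $13,606.04.
Line 4 (7410.84, Loresta, 2,768 units, $247,542.24):
Base rate for 7410.84 is $1.73/unit.
7410.84 has an FTA preferential rate, but origin Loresta is not Ravland; base rate stands.
The additional-duty order on 7410.84 targets Quenar, not Loresta; it does not apply.
Duty = 2,768 × $1.73 = $4,788.64.
Total = $26,717.38 + $66,941.22 + $13,606.04 + $4,788.64 = $112,053.28.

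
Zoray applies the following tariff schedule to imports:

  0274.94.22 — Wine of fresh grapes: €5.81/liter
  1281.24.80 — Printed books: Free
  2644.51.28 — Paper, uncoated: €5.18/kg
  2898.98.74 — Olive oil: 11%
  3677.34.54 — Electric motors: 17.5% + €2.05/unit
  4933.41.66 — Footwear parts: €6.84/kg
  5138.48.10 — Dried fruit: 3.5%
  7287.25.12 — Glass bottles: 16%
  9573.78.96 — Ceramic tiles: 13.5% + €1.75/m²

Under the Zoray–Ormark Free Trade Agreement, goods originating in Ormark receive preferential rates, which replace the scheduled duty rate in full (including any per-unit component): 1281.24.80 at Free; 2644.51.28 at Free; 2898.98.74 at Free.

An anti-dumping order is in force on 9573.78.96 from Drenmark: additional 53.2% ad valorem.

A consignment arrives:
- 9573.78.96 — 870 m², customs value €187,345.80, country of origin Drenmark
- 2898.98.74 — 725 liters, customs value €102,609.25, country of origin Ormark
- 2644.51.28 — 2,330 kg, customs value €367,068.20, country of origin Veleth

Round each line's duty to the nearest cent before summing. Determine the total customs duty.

Line 1 (9573.78.96, Drenmark, 870 m², €187,345.80):
Base rate for 9573.78.96 is 13.5% + €1.75/m².
Additional duty on 9573.78.96 from Drenmark: +53.2%. Applied ad valorem rate: 13.5% + 53.2% = 66.7%.
Duty = €187,345.80 × 66.7% + 870 × €1.75 = €126,482.15.
Line 2 (2898.98.74, Ormark, 725 liters, €102,609.25):
Base rate for 2898.98.74 is 11%.
Origin Ormark qualifies under the Zoray–Ormark agreement and 2898.98.74 is covered: preferential rate Free applies instead.
Duty = €102,609.25 × 0% = €0.00.
Line 3 (2644.51.28, Veleth, 2,330 kg, €367,068.20):
Base rate for 2644.51.28 is €5.18/kg.
2644.51.28 has an FTA preferential rate, but origin Veleth is not Ormark; base rate stands.
Duty = 2,330 × €5.18 = €12,069.40.
Total = €126,482.15 + €0.00 + €12,069.40 = €138,551.55.

€138,551.55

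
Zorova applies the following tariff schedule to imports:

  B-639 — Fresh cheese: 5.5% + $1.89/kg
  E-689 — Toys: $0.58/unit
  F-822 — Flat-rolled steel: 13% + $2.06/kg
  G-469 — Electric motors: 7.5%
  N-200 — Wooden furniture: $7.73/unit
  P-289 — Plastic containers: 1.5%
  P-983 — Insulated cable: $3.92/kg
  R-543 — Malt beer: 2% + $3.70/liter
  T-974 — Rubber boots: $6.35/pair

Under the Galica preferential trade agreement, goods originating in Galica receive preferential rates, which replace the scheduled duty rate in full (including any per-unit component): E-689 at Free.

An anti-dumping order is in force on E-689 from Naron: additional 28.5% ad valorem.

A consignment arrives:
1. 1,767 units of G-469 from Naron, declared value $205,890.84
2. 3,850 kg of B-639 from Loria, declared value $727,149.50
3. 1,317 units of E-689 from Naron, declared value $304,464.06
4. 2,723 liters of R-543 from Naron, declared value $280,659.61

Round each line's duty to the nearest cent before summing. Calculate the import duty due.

Line 1 (G-469, Naron, 1,767 units, $205,890.84):
Base rate for G-469 is 7.5%.
Duty = $205,890.84 × 7.5% = $15,441.81.
Line 2 (B-639, Loria, 3,850 kg, $727,149.50):
Base rate for B-639 is 5.5% + $1.89/kg.
Duty = $727,149.50 × 5.5% + 3,850 × $1.89 = $47,269.72.
Line 3 (E-689, Naron, 1,317 units, $304,464.06):
Base rate for E-689 is $0.58/unit.
E-689 has an FTA preferential rate, but origin Naron is not Galica; base rate stands.
Additional duty on E-689 from Naron: +28.5% ad valorem. Applied ad valorem rate = 28.5%.
Duty = $304,464.06 × 28.5% + 1,317 × $0.58 = $87,536.12.
Line 4 (R-543, Naron, 2,723 liters, $280,659.61):
Base rate for R-543 is 2% + $3.70/liter.
Duty = $280,659.61 × 2% + 2,723 × $3.70 = $15,688.29.
Total = $15,441.81 + $47,269.72 + $87,536.12 + $15,688.29 = $165,935.94.

$165,935.94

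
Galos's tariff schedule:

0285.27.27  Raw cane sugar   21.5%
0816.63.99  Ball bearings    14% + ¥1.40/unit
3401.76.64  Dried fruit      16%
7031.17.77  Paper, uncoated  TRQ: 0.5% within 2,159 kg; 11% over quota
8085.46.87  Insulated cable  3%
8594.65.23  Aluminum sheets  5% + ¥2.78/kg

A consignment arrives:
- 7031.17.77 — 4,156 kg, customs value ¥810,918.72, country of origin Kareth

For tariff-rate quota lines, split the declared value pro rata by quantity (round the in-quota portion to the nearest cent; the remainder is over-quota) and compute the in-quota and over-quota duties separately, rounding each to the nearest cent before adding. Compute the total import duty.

¥44,968.33

Line 1 (7031.17.77, Kareth, 4,156 kg, ¥810,918.72):
Code 7031.17.77 is under a tariff-rate quota (threshold 2,159 kg). In-quota: 2,159 kg at 0.5%; over-quota: 1,997 kg at 11%.
Pro-rata value split: in-quota = ¥810,918.72 × 2,159/4,156 = ¥421,264.08; over-quota = ¥810,918.72 − ¥421,264.08 = ¥389,654.64.
In-quota duty = ¥421,264.08 × 0.5% = ¥2,106.32. Over-quota duty = ¥389,654.64 × 11% = ¥42,862.01.
Line duty = ¥2,106.32 + ¥42,862.01 = ¥44,968.33.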